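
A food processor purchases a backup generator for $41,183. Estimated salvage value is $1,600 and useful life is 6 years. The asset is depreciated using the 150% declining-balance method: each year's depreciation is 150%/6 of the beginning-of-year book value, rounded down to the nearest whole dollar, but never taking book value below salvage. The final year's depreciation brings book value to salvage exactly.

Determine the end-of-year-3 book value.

$17,375

Depreciable base = $41,183 − $1,600 = $39,583.
Year 1: ⌊$41,183 × 150%/6⌋ = $10,295. Book value $30,888.
Year 2: ⌊$30,888 × 150%/6⌋ = $7,722. Book value $23,166.
Year 3: ⌊$23,166 × 150%/6⌋ = $5,791. Book value $17,375.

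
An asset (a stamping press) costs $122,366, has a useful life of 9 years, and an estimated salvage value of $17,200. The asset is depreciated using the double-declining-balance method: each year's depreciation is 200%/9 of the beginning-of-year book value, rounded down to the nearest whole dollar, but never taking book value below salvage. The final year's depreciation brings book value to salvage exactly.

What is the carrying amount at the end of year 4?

Depreciable base = $122,366 − $17,200 = $105,166.
Year 1: ⌊$122,366 × 200%/9⌋ = $27,192. Book value $95,174.
Year 2: ⌊$95,174 × 200%/9⌋ = $21,149. Book value $74,025.
Year 3: ⌊$74,025 × 200%/9⌋ = $16,450. Book value $57,575.
Year 4: ⌊$57,575 × 200%/9⌋ = $12,794. Book value $44,781.

$44,781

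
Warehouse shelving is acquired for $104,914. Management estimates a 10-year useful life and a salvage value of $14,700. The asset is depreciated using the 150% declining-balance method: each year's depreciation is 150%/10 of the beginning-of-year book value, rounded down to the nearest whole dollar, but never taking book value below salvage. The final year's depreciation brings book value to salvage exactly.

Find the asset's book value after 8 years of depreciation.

$28,590

Depreciable base = $104,914 − $14,700 = $90,214.
Year 1: ⌊$104,914 × 150%/10⌋ = $15,737. Book value $89,177.
Year 2: ⌊$89,177 × 150%/10⌋ = $13,376. Book value $75,801.
Year 3: ⌊$75,801 × 150%/10⌋ = $11,370. Book value $64,431.
Year 4: ⌊$64,431 × 150%/10⌋ = $9,664. Book value $54,767.
Year 5: ⌊$54,767 × 150%/10⌋ = $8,215. Book value $46,552.
Year 6: ⌊$46,552 × 150%/10⌋ = $6,982. Book value $39,570.
Year 7: ⌊$39,570 × 150%/10⌋ = $5,935. Book value $33,635.
Year 8: ⌊$33,635 × 150%/10⌋ = $5,045. Book value $28,590.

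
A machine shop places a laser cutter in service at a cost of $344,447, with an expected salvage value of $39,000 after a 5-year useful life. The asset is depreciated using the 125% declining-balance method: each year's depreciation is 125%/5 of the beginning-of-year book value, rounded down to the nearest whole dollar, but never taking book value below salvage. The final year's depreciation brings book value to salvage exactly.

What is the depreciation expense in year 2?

$64,584

Depreciable base = $344,447 − $39,000 = $305,447.
Year 1: ⌊$344,447 × 125%/5⌋ = $86,111. Book value $258,336.
Year 2: ⌊$258,336 × 125%/5⌋ = $64,584. Book value $193,752.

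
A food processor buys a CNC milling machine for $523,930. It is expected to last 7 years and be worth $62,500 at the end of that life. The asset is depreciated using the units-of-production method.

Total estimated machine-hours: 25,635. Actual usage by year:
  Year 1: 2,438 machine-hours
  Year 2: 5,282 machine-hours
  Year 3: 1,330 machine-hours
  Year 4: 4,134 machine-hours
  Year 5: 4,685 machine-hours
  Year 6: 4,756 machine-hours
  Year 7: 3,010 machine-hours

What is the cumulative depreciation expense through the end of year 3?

$162,900

Depreciable base = $523,930 − $62,500 = $461,430.
Rate = $461,430 / 25,635 machine-hours = $18 per machine-hour.
Year 1: 2,438 × $18 = $43,884. Book value $480,046.
Year 2: 5,282 × $18 = $95,076. Book value $384,970.
Year 3: 1,330 × $18 = $23,940. Book value $361,030.
Accumulated through year 3 = $523,930 − $361,030 = $162,900.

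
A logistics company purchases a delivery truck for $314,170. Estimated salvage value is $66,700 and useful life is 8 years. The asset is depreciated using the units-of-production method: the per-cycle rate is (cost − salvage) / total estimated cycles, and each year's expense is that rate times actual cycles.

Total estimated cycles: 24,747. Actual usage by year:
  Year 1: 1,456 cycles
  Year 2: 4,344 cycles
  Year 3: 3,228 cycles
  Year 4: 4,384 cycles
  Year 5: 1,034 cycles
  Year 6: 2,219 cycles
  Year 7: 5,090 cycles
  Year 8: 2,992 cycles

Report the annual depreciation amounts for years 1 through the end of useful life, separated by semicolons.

Depreciable base = $314,170 − $66,700 = $247,470.
Rate = $247,470 / 24,747 cycles = $10 per cycle.
Year 1: 1,456 × $10 = $14,560. Book value $299,610.
Year 2: 4,344 × $10 = $43,440. Book value $256,170.
Year 3: 3,228 × $10 = $32,280. Book value $223,890.
Year 4: 4,384 × $10 = $43,840. Book value $180,050.
Year 5: 1,034 × $10 = $10,340. Book value $169,710.
Year 6: 2,219 × $10 = $22,190. Book value $147,520.
Year 7: 5,090 × $10 = $50,900. Book value $96,620.
Year 8: 2,992 × $10 = $29,920. Book value $66,700.

$14,560; $43,440; $32,280; $43,840; $10,340; $22,190; $50,900; $29,920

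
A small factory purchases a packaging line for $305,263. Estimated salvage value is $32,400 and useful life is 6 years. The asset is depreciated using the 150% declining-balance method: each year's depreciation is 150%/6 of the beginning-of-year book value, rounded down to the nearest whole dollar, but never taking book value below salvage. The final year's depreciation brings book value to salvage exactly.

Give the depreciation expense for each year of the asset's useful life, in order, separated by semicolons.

Depreciable base = $305,263 − $32,400 = $272,863.
Year 1: ⌊$305,263 × 150%/6⌋ = $76,315. Book value $228,948.
Year 2: ⌊$228,948 × 150%/6⌋ = $57,237. Book value $171,711.
Year 3: ⌊$171,711 × 150%/6⌋ = $42,927. Book value $128,784.
Year 4: ⌊$128,784 × 150%/6⌋ = $32,196. Book value $96,588.
Year 5: ⌊$96,588 × 150%/6⌋ = $24,147. Book value $72,441.
Year 6 (final): $72,441 − $32,400 = $40,041. Book value $32,400.

$76,315; $57,237; $42,927; $32,196; $24,147; $40,041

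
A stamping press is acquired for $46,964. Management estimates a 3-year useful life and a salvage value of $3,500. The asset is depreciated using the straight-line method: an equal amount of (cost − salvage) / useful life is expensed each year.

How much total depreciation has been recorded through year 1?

Depreciable base = $46,964 − $3,500 = $43,464.
Annual expense = $43,464 / 3 = $14,488.
End of year 1: book value $32,476.
Accumulated through year 1 = $46,964 − $32,476 = $14,488.

$14,488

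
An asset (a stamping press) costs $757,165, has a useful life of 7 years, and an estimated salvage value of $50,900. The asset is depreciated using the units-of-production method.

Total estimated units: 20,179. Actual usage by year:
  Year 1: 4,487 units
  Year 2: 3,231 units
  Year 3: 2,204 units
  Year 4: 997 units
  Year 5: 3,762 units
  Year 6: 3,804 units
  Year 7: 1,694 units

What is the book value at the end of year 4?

Depreciable base = $757,165 − $50,900 = $706,265.
Rate = $706,265 / 20,179 units = $35 per unit.
Year 1: 4,487 × $35 = $157,045. Book value $600,120.
Year 2: 3,231 × $35 = $113,085. Book value $487,035.
Year 3: 2,204 × $35 = $77,140. Book value $409,895.
Year 4: 997 × $35 = $34,895. Book value $375,000.

$375,000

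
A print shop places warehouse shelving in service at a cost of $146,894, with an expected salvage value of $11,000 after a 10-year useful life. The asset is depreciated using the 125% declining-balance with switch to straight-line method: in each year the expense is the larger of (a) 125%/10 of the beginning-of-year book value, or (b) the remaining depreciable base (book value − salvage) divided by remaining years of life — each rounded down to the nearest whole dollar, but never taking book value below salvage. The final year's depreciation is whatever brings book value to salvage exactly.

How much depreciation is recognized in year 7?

Depreciable base = $146,894 − $11,000 = $135,894.
Year 1: DB = ⌊$146,894 × 125%/10⌋ = $18,361; SL = ⌊$135,894/10⌋ = $13,589 → take DB $18,361. Book value $128,533.
Year 2: DB = ⌊$128,533 × 125%/10⌋ = $16,066; SL = ⌊$117,533/9⌋ = $13,059 → take DB $16,066. Book value $112,467.
Year 3: DB = ⌊$112,467 × 125%/10⌋ = $14,058; SL = ⌊$101,467/8⌋ = $12,683 → take DB $14,058. Book value $98,409.
Year 4: DB = ⌊$98,409 × 125%/10⌋ = $12,301; SL = ⌊$87,409/7⌋ = $12,487 → take SL $12,487. Book value $85,922.
Year 5: DB = ⌊$85,922 × 125%/10⌋ = $10,740; SL = ⌊$74,922/6⌋ = $12,487 → take SL $12,487. Book value $73,435.
Year 6: DB = ⌊$73,435 × 125%/10⌋ = $9,179; SL = ⌊$62,435/5⌋ = $12,487 → take SL $12,487. Book value $60,948.
Year 7: DB = ⌊$60,948 × 125%/10⌋ = $7,618; SL = ⌊$49,948/4⌋ = $12,487 → take SL $12,487. Book value $48,461.

$12,487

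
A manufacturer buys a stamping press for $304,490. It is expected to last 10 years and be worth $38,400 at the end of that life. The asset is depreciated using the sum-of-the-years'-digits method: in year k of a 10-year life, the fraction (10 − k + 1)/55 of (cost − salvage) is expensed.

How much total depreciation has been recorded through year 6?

Depreciable base = $304,490 − $38,400 = $266,090.
Sum of the years' digits = 10+9+8+7+6+5+4+3+2+1 = 55.
Year 1: $266,090 × 10/55 = $48,380. Book value $256,110.
Year 2: $266,090 × 9/55 = $43,542. Book value $212,568.
Year 3: $266,090 × 8/55 = $38,704. Book value $173,864.
Year 4: $266,090 × 7/55 = $33,866. Book value $139,998.
Year 5: $266,090 × 6/55 = $29,028. Book value $110,970.
Year 6: $266,090 × 5/55 = $24,190. Book value $86,780.
Accumulated through year 6 = $304,490 − $86,780 = $217,710.

$217,710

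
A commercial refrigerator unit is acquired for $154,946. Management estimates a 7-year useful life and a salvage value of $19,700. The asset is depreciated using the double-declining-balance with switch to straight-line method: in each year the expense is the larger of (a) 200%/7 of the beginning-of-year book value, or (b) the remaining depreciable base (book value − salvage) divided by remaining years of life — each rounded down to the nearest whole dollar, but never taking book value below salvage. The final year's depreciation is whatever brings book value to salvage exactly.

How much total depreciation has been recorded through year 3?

$98,478

Depreciable base = $154,946 − $19,700 = $135,246.
Year 1: DB = ⌊$154,946 × 200%/7⌋ = $44,270; SL = ⌊$135,246/7⌋ = $19,320 → take DB $44,270. Book value $110,676.
Year 2: DB = ⌊$110,676 × 200%/7⌋ = $31,621; SL = ⌊$90,976/6⌋ = $15,162 → take DB $31,621. Book value $79,055.
Year 3: DB = ⌊$79,055 × 200%/7⌋ = $22,587; SL = ⌊$59,355/5⌋ = $11,871 → take DB $22,587. Book value $56,468.
Accumulated through year 3 = $154,946 − $56,468 = $98,478.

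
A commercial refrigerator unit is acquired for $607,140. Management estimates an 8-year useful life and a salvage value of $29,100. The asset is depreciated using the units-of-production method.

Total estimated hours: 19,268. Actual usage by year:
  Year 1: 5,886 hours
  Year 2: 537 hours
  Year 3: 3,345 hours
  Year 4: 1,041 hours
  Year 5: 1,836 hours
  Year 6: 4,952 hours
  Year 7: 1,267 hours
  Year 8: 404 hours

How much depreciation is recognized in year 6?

Depreciable base = $607,140 − $29,100 = $578,040.
Rate = $578,040 / 19,268 hours = $30 per hour.
Year 1: 5,886 × $30 = $176,580. Book value $430,560.
Year 2: 537 × $30 = $16,110. Book value $414,450.
Year 3: 3,345 × $30 = $100,350. Book value $314,100.
Year 4: 1,041 × $30 = $31,230. Book value $282,870.
Year 5: 1,836 × $30 = $55,080. Book value $227,790.
Year 6: 4,952 × $30 = $148,560. Book value $79,230.

$148,560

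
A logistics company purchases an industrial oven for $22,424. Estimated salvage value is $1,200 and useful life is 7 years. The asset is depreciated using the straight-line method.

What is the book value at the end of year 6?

Depreciable base = $22,424 − $1,200 = $21,224.
Annual expense = $21,224 / 7 = $3,032.
End of year 1: book value $19,392.
End of year 2: book value $16,360.
End of year 3: book value $13,328.
End of year 4: book value $10,296.
End of year 5: book value $7,264.
End of year 6: book value $4,232.

$4,232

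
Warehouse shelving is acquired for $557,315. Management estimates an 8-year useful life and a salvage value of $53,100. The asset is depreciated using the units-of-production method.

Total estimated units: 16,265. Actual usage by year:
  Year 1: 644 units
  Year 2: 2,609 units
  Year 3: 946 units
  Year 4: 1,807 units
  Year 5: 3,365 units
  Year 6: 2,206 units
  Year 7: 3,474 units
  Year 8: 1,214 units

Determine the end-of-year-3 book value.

$427,146

Depreciable base = $557,315 − $53,100 = $504,215.
Rate = $504,215 / 16,265 units = $31 per unit.
Year 1: 644 × $31 = $19,964. Book value $537,351.
Year 2: 2,609 × $31 = $80,879. Book value $456,472.
Year 3: 946 × $31 = $29,326. Book value $427,146.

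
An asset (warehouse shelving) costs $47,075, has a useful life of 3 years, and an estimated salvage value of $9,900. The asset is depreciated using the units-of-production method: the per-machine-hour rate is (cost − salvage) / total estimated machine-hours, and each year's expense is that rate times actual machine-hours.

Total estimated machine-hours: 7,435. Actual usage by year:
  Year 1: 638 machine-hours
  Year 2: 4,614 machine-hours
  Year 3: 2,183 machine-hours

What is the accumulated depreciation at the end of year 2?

Depreciable base = $47,075 − $9,900 = $37,175.
Rate = $37,175 / 7,435 machine-hours = $5 per machine-hour.
Year 1: 638 × $5 = $3,190. Book value $43,885.
Year 2: 4,614 × $5 = $23,070. Book value $20,815.
Accumulated through year 2 = $47,075 − $20,815 = $26,260.

$26,260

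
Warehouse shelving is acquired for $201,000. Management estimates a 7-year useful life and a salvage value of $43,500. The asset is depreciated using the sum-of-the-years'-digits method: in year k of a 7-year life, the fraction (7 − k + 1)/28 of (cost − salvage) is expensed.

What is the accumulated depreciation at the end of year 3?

Depreciable base = $201,000 − $43,500 = $157,500.
Sum of the years' digits = 7+6+5+4+3+2+1 = 28.
Year 1: $157,500 × 7/28 = $39,375. Book value $161,625.
Year 2: $157,500 × 6/28 = $33,750. Book value $127,875.
Year 3: $157,500 × 5/28 = $28,125. Book value $99,750.
Accumulated through year 3 = $201,000 − $99,750 = $101,250.

$101,250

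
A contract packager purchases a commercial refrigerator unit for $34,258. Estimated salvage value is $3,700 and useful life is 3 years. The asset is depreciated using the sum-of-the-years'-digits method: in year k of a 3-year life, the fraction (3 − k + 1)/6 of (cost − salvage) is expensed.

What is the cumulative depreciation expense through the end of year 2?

$25,465

Depreciable base = $34,258 − $3,700 = $30,558.
Sum of the years' digits = 3+2+1 = 6.
Year 1: $30,558 × 3/6 = $15,279. Book value $18,979.
Year 2: $30,558 × 2/6 = $10,186. Book value $8,793.
Accumulated through year 2 = $34,258 − $8,793 = $25,465.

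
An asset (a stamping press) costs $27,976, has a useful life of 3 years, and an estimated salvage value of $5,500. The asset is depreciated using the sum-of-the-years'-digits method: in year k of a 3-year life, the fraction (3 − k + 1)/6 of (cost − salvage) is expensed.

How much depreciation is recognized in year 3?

$3,746

Depreciable base = $27,976 − $5,500 = $22,476.
Sum of the years' digits = 3+2+1 = 6.
Year 1: $22,476 × 3/6 = $11,238. Book value $16,738.
Year 2: $22,476 × 2/6 = $7,492. Book value $9,246.
Year 3: $22,476 × 1/6 = $3,746. Book value $5,500.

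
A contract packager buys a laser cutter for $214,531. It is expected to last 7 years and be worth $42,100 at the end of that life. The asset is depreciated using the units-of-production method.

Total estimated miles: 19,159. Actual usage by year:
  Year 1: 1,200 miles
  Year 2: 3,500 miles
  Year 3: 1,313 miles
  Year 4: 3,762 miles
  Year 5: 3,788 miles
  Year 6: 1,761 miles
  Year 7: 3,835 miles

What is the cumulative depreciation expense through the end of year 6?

$137,916

Depreciable base = $214,531 − $42,100 = $172,431.
Rate = $172,431 / 19,159 miles = $9 per mile.
Year 1: 1,200 × $9 = $10,800. Book value $203,731.
Year 2: 3,500 × $9 = $31,500. Book value $172,231.
Year 3: 1,313 × $9 = $11,817. Book value $160,414.
Year 4: 3,762 × $9 = $33,858. Book value $126,556.
Year 5: 3,788 × $9 = $34,092. Book value $92,464.
Year 6: 1,761 × $9 = $15,849. Book value $76,615.
Accumulated through year 6 = $214,531 − $76,615 = $137,916.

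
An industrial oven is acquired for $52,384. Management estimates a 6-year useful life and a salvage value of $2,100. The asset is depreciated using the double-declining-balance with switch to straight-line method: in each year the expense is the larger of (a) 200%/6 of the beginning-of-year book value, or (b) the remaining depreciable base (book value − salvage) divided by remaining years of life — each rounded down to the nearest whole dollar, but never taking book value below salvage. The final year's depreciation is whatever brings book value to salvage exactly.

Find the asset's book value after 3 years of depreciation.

Depreciable base = $52,384 − $2,100 = $50,284.
Year 1: DB = ⌊$52,384 × 200%/6⌋ = $17,461; SL = ⌊$50,284/6⌋ = $8,380 → take DB $17,461. Book value $34,923.
Year 2: DB = ⌊$34,923 × 200%/6⌋ = $11,641; SL = ⌊$32,823/5⌋ = $6,564 → take DB $11,641. Book value $23,282.
Year 3: DB = ⌊$23,282 × 200%/6⌋ = $7,760; SL = ⌊$21,182/4⌋ = $5,295 → take DB $7,760. Book value $15,522.

$15,522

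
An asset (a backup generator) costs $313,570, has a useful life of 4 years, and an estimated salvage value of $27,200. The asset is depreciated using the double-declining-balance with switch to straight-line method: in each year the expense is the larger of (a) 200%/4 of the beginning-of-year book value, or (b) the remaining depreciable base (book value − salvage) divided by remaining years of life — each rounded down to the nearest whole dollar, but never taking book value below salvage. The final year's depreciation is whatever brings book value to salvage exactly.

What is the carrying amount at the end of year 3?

Depreciable base = $313,570 − $27,200 = $286,370.
Year 1: DB = ⌊$313,570 × 200%/4⌋ = $156,785; SL = ⌊$286,370/4⌋ = $71,592 → take DB $156,785. Book value $156,785.
Year 2: DB = ⌊$156,785 × 200%/4⌋ = $78,392; SL = ⌊$129,585/3⌋ = $43,195 → take DB $78,392. Book value $78,393.
Year 3: DB = ⌊$78,393 × 200%/4⌋ = $39,196; SL = ⌊$51,193/2⌋ = $25,596 → take DB $39,196. Book value $39,197.

$39,197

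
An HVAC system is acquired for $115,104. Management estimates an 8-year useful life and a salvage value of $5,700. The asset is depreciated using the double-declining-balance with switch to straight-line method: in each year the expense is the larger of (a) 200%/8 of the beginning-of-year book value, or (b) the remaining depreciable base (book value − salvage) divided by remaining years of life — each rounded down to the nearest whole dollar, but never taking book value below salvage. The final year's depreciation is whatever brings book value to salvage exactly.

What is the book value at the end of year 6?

$20,110

Depreciable base = $115,104 − $5,700 = $109,404.
Year 1: DB = ⌊$115,104 × 200%/8⌋ = $28,776; SL = ⌊$109,404/8⌋ = $13,675 → take DB $28,776. Book value $86,328.
Year 2: DB = ⌊$86,328 × 200%/8⌋ = $21,582; SL = ⌊$80,628/7⌋ = $11,518 → take DB $21,582. Book value $64,746.
Year 3: DB = ⌊$64,746 × 200%/8⌋ = $16,186; SL = ⌊$59,046/6⌋ = $9,841 → take DB $16,186. Book value $48,560.
Year 4: DB = ⌊$48,560 × 200%/8⌋ = $12,140; SL = ⌊$42,860/5⌋ = $8,572 → take DB $12,140. Book value $36,420.
Year 5: DB = ⌊$36,420 × 200%/8⌋ = $9,105; SL = ⌊$30,720/4⌋ = $7,680 → take DB $9,105. Book value $27,315.
Year 6: DB = ⌊$27,315 × 200%/8⌋ = $6,828; SL = ⌊$21,615/3⌋ = $7,205 → take SL $7,205. Book value $20,110.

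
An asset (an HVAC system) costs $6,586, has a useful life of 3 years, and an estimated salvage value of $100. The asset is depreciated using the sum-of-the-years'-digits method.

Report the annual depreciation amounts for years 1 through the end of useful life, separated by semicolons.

Depreciable base = $6,586 − $100 = $6,486.
Sum of the years' digits = 3+2+1 = 6.
Year 1: $6,486 × 3/6 = $3,243. Book value $3,343.
Year 2: $6,486 × 2/6 = $2,162. Book value $1,181.
Year 3: $6,486 × 1/6 = $1,081. Book value $100.

$3,243; $2,162; $1,081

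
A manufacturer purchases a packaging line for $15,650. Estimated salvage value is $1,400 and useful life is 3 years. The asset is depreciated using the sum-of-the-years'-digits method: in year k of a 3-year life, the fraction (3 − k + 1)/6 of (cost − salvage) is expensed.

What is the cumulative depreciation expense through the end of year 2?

Depreciable base = $15,650 − $1,400 = $14,250.
Sum of the years' digits = 3+2+1 = 6.
Year 1: $14,250 × 3/6 = $7,125. Book value $8,525.
Year 2: $14,250 × 2/6 = $4,750. Book value $3,775.
Accumulated through year 2 = $15,650 − $3,775 = $11,875.

$11,875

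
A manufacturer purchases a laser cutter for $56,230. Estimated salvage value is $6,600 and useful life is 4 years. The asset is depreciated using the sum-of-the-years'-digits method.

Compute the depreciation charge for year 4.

Depreciable base = $56,230 − $6,600 = $49,630.
Sum of the years' digits = 4+3+2+1 = 10.
Year 1: $49,630 × 4/10 = $19,852. Book value $36,378.
Year 2: $49,630 × 3/10 = $14,889. Book value $21,489.
Year 3: $49,630 × 2/10 = $9,926. Book value $11,563.
Year 4: $49,630 × 1/10 = $4,963. Book value $6,600.

$4,963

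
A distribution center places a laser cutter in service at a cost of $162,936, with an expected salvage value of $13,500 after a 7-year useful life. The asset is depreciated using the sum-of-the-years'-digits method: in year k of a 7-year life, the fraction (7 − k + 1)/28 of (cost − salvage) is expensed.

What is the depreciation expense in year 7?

Depreciable base = $162,936 − $13,500 = $149,436.
Sum of the years' digits = 7+6+5+4+3+2+1 = 28.
Year 1: $149,436 × 7/28 = $37,359. Book value $125,577.
Year 2: $149,436 × 6/28 = $32,022. Book value $93,555.
Year 3: $149,436 × 5/28 = $26,685. Book value $66,870.
Year 4: $149,436 × 4/28 = $21,348. Book value $45,522.
Year 5: $149,436 × 3/28 = $16,011. Book value $29,511.
Year 6: $149,436 × 2/28 = $10,674. Book value $18,837.
Year 7: $149,436 × 1/28 = $5,337. Book value $13,500.

$5,337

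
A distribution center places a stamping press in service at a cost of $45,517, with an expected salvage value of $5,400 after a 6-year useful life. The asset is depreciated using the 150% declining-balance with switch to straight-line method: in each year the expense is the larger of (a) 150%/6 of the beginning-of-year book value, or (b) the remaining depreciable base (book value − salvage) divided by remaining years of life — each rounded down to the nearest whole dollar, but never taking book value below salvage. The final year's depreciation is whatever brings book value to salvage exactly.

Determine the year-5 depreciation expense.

Depreciable base = $45,517 − $5,400 = $40,117.
Year 1: DB = ⌊$45,517 × 150%/6⌋ = $11,379; SL = ⌊$40,117/6⌋ = $6,686 → take DB $11,379. Book value $34,138.
Year 2: DB = ⌊$34,138 × 150%/6⌋ = $8,534; SL = ⌊$28,738/5⌋ = $5,747 → take DB $8,534. Book value $25,604.
Year 3: DB = ⌊$25,604 × 150%/6⌋ = $6,401; SL = ⌊$20,204/4⌋ = $5,051 → take DB $6,401. Book value $19,203.
Year 4: DB = ⌊$19,203 × 150%/6⌋ = $4,800; SL = ⌊$13,803/3⌋ = $4,601 → take DB $4,800. Book value $14,403.
Year 5: DB = ⌊$14,403 × 150%/6⌋ = $3,600; SL = ⌊$9,003/2⌋ = $4,501 → take SL $4,501. Book value $9,902.

$4,501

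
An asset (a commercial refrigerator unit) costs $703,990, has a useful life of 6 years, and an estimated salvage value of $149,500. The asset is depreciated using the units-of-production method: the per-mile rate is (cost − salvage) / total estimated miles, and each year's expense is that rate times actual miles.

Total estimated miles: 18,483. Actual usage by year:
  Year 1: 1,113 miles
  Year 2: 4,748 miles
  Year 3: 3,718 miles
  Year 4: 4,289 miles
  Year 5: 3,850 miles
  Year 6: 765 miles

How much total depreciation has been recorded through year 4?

Depreciable base = $703,990 − $149,500 = $554,490.
Rate = $554,490 / 18,483 miles = $30 per mile.
Year 1: 1,113 × $30 = $33,390. Book value $670,600.
Year 2: 4,748 × $30 = $142,440. Book value $528,160.
Year 3: 3,718 × $30 = $111,540. Book value $416,620.
Year 4: 4,289 × $30 = $128,670. Book value $287,950.
Accumulated through year 4 = $703,990 − $287,950 = $416,040.

$416,040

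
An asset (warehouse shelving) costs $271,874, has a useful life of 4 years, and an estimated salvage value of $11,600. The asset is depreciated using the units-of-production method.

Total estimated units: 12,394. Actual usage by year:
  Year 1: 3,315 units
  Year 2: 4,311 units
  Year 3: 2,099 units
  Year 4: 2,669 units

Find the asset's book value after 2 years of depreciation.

Depreciable base = $271,874 − $11,600 = $260,274.
Rate = $260,274 / 12,394 units = $21 per unit.
Year 1: 3,315 × $21 = $69,615. Book value $202,259.
Year 2: 4,311 × $21 = $90,531. Book value $111,728.

$111,728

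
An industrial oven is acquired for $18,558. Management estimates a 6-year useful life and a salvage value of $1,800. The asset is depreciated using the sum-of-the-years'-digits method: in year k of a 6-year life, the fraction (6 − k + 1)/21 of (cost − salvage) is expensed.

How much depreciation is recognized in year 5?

$1,596

Depreciable base = $18,558 − $1,800 = $16,758.
Sum of the years' digits = 6+5+4+3+2+1 = 21.
Year 1: $16,758 × 6/21 = $4,788. Book value $13,770.
Year 2: $16,758 × 5/21 = $3,990. Book value $9,780.
Year 3: $16,758 × 4/21 = $3,192. Book value $6,588.
Year 4: $16,758 × 3/21 = $2,394. Book value $4,194.
Year 5: $16,758 × 2/21 = $1,596. Book value $2,598.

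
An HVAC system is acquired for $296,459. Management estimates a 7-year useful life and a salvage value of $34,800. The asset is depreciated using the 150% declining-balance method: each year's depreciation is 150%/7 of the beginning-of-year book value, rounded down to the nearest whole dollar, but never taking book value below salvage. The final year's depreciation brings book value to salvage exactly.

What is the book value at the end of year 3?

Depreciable base = $296,459 − $34,800 = $261,659.
Year 1: ⌊$296,459 × 150%/7⌋ = $63,526. Book value $232,933.
Year 2: ⌊$232,933 × 150%/7⌋ = $49,914. Book value $183,019.
Year 3: ⌊$183,019 × 150%/7⌋ = $39,218. Book value $143,801.

$143,801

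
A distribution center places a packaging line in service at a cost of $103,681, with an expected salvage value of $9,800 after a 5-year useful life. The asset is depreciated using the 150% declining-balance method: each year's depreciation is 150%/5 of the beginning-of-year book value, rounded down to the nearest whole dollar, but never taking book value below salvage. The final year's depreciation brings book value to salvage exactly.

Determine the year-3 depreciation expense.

$15,241

Depreciable base = $103,681 − $9,800 = $93,881.
Year 1: ⌊$103,681 × 150%/5⌋ = $31,104. Book value $72,577.
Year 2: ⌊$72,577 × 150%/5⌋ = $21,773. Book value $50,804.
Year 3: ⌊$50,804 × 150%/5⌋ = $15,241. Book value $35,563.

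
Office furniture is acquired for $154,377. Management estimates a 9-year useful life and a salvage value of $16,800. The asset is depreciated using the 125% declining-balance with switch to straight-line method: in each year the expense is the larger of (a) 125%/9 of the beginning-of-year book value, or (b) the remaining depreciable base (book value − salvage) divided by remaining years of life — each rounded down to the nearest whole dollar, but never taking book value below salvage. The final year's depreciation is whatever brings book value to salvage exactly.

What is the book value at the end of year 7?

$44,034

Depreciable base = $154,377 − $16,800 = $137,577.
Year 1: DB = ⌊$154,377 × 125%/9⌋ = $21,441; SL = ⌊$137,577/9⌋ = $15,286 → take DB $21,441. Book value $132,936.
Year 2: DB = ⌊$132,936 × 125%/9⌋ = $18,463; SL = ⌊$116,136/8⌋ = $14,517 → take DB $18,463. Book value $114,473.
Year 3: DB = ⌊$114,473 × 125%/9⌋ = $15,899; SL = ⌊$97,673/7⌋ = $13,953 → take DB $15,899. Book value $98,574.
Year 4: DB = ⌊$98,574 × 125%/9⌋ = $13,690; SL = ⌊$81,774/6⌋ = $13,629 → take DB $13,690. Book value $84,884.
Year 5: DB = ⌊$84,884 × 125%/9⌋ = $11,789; SL = ⌊$68,084/5⌋ = $13,616 → take SL $13,616. Book value $71,268.
Year 6: DB = ⌊$71,268 × 125%/9⌋ = $9,898; SL = ⌊$54,468/4⌋ = $13,617 → take SL $13,617. Book value $57,651.
Year 7: DB = ⌊$57,651 × 125%/9⌋ = $8,007; SL = ⌊$40,851/3⌋ = $13,617 → take SL $13,617. Book value $44,034.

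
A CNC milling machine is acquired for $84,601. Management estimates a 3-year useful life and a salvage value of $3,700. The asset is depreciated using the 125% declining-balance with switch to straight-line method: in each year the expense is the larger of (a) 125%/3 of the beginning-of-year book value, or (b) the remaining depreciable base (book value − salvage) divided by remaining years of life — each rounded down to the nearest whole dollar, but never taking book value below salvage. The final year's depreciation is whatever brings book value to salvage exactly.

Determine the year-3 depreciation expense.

Depreciable base = $84,601 − $3,700 = $80,901.
Year 1: DB = ⌊$84,601 × 125%/3⌋ = $35,250; SL = ⌊$80,901/3⌋ = $26,967 → take DB $35,250. Book value $49,351.
Year 2: DB = ⌊$49,351 × 125%/3⌋ = $20,562; SL = ⌊$45,651/2⌋ = $22,825 → take SL $22,825. Book value $26,526.
Year 3 (final): $26,526 − $3,700 = $22,826. Book value $3,700.

$22,826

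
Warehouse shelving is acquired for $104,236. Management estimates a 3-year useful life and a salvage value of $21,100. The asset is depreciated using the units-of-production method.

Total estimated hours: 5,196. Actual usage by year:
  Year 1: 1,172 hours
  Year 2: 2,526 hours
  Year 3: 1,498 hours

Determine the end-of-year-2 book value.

Depreciable base = $104,236 − $21,100 = $83,136.
Rate = $83,136 / 5,196 hours = $16 per hour.
Year 1: 1,172 × $16 = $18,752. Book value $85,484.
Year 2: 2,526 × $16 = $40,416. Book value $45,068.

$45,068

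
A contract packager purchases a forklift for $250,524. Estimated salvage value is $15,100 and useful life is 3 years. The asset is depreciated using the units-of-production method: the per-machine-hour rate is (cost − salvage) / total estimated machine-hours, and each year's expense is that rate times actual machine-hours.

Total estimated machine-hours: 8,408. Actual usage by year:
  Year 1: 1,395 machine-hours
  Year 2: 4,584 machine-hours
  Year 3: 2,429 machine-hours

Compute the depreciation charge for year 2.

$128,352

Depreciable base = $250,524 − $15,100 = $235,424.
Rate = $235,424 / 8,408 machine-hours = $28 per machine-hour.
Year 1: 1,395 × $28 = $39,060. Book value $211,464.
Year 2: 4,584 × $28 = $128,352. Book value $83,112.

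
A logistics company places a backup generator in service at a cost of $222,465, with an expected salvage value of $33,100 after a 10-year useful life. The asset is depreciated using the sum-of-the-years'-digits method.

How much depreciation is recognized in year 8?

Depreciable base = $222,465 − $33,100 = $189,365.
Sum of the years' digits = 10+9+8+7+6+5+4+3+2+1 = 55.
Year 1: $189,365 × 10/55 = $34,430. Book value $188,035.
Year 2: $189,365 × 9/55 = $30,987. Book value $157,048.
Year 3: $189,365 × 8/55 = $27,544. Book value $129,504.
Year 4: $189,365 × 7/55 = $24,101. Book value $105,403.
Year 5: $189,365 × 6/55 = $20,658. Book value $84,745.
Year 6: $189,365 × 5/55 = $17,215. Book value $67,530.
Year 7: $189,365 × 4/55 = $13,772. Book value $53,758.
Year 8: $189,365 × 3/55 = $10,329. Book value $43,429.

$10,329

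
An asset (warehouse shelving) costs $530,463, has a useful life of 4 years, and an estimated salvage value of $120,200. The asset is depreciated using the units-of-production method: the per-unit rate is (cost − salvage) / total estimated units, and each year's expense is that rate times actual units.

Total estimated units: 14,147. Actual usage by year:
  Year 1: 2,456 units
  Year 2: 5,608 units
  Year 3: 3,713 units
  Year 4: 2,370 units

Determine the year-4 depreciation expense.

Depreciable base = $530,463 − $120,200 = $410,263.
Rate = $410,263 / 14,147 units = $29 per unit.
Year 1: 2,456 × $29 = $71,224. Book value $459,239.
Year 2: 5,608 × $29 = $162,632. Book value $296,607.
Year 3: 3,713 × $29 = $107,677. Book value $188,930.
Year 4: 2,370 × $29 = $68,730. Book value $120,200.

$68,730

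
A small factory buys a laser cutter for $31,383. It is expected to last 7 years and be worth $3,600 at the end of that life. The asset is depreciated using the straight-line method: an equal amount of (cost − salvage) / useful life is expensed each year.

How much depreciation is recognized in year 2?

$3,969

Depreciable base = $31,383 − $3,600 = $27,783.
Annual expense = $27,783 / 7 = $3,969.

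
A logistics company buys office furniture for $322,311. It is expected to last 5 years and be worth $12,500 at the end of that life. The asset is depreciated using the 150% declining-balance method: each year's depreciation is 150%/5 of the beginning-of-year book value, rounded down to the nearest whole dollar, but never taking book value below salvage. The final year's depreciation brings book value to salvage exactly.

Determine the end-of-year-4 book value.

Depreciable base = $322,311 − $12,500 = $309,811.
Year 1: ⌊$322,311 × 150%/5⌋ = $96,693. Book value $225,618.
Year 2: ⌊$225,618 × 150%/5⌋ = $67,685. Book value $157,933.
Year 3: ⌊$157,933 × 150%/5⌋ = $47,379. Book value $110,554.
Year 4: ⌊$110,554 × 150%/5⌋ = $33,166. Book value $77,388.

$77,388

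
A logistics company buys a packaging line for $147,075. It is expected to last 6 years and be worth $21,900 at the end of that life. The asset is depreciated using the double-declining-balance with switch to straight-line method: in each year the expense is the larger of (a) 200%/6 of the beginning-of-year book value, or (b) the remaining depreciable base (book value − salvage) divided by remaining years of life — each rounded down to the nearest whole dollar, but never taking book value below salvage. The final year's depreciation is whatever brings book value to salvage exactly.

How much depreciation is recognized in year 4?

Depreciable base = $147,075 − $21,900 = $125,175.
Year 1: DB = ⌊$147,075 × 200%/6⌋ = $49,025; SL = ⌊$125,175/6⌋ = $20,862 → take DB $49,025. Book value $98,050.
Year 2: DB = ⌊$98,050 × 200%/6⌋ = $32,683; SL = ⌊$76,150/5⌋ = $15,230 → take DB $32,683. Book value $65,367.
Year 3: DB = ⌊$65,367 × 200%/6⌋ = $21,789; SL = ⌊$43,467/4⌋ = $10,866 → take DB $21,789. Book value $43,578.
Year 4: DB = ⌊$43,578 × 200%/6⌋ = $14,526; SL = ⌊$21,678/3⌋ = $7,226 → take DB $14,526. Book value $29,052.

$14,526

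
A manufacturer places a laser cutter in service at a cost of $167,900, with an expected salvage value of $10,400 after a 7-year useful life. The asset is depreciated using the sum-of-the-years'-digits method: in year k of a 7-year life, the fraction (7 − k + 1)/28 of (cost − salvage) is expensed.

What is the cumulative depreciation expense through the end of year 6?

Depreciable base = $167,900 − $10,400 = $157,500.
Sum of the years' digits = 7+6+5+4+3+2+1 = 28.
Year 1: $157,500 × 7/28 = $39,375. Book value $128,525.
Year 2: $157,500 × 6/28 = $33,750. Book value $94,775.
Year 3: $157,500 × 5/28 = $28,125. Book value $66,650.
Year 4: $157,500 × 4/28 = $22,500. Book value $44,150.
Year 5: $157,500 × 3/28 = $16,875. Book value $27,275.
Year 6: $157,500 × 2/28 = $11,250. Book value $16,025.
Accumulated through year 6 = $167,900 − $16,025 = $151,875.

$151,875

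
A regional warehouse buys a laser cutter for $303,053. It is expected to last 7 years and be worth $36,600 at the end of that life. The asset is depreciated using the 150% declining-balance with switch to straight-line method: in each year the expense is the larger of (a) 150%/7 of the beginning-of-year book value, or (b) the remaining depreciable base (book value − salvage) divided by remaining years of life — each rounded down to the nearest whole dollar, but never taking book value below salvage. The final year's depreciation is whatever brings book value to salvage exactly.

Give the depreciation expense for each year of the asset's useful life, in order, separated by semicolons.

$64,939; $51,024; $40,090; $31,500; $26,300; $26,300; $26,300

Depreciable base = $303,053 − $36,600 = $266,453.
Year 1: DB = ⌊$303,053 × 150%/7⌋ = $64,939; SL = ⌊$266,453/7⌋ = $38,064 → take DB $64,939. Book value $238,114.
Year 2: DB = ⌊$238,114 × 150%/7⌋ = $51,024; SL = ⌊$201,514/6⌋ = $33,585 → take DB $51,024. Book value $187,090.
Year 3: DB = ⌊$187,090 × 150%/7⌋ = $40,090; SL = ⌊$150,490/5⌋ = $30,098 → take DB $40,090. Book value $147,000.
Year 4: DB = ⌊$147,000 × 150%/7⌋ = $31,500; SL = ⌊$110,400/4⌋ = $27,600 → take DB $31,500. Book value $115,500.
Year 5: DB = ⌊$115,500 × 150%/7⌋ = $24,750; SL = ⌊$78,900/3⌋ = $26,300 → take SL $26,300. Book value $89,200.
Year 6: DB = ⌊$89,200 × 150%/7⌋ = $19,114; SL = ⌊$52,600/2⌋ = $26,300 → take SL $26,300. Book value $62,900.
Year 7 (final): $62,900 − $36,600 = $26,300. Book value $36,600.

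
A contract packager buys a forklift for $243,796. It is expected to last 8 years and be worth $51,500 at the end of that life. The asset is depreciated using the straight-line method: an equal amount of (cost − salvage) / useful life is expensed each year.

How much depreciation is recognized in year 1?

$24,037

Depreciable base = $243,796 − $51,500 = $192,296.
Annual expense = $192,296 / 8 = $24,037.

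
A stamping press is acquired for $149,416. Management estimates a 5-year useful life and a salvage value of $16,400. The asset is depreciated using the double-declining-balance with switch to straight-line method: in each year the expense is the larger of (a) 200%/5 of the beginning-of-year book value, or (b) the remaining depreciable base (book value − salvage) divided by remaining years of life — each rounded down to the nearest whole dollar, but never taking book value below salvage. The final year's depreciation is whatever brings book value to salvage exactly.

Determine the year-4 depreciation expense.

$12,909

Depreciable base = $149,416 − $16,400 = $133,016.
Year 1: DB = ⌊$149,416 × 200%/5⌋ = $59,766; SL = ⌊$133,016/5⌋ = $26,603 → take DB $59,766. Book value $89,650.
Year 2: DB = ⌊$89,650 × 200%/5⌋ = $35,860; SL = ⌊$73,250/4⌋ = $18,312 → take DB $35,860. Book value $53,790.
Year 3: DB = ⌊$53,790 × 200%/5⌋ = $21,516; SL = ⌊$37,390/3⌋ = $12,463 → take DB $21,516. Book value $32,274.
Year 4: DB = ⌊$32,274 × 200%/5⌋ = $12,909; SL = ⌊$15,874/2⌋ = $7,937 → take DB $12,909. Book value $19,365.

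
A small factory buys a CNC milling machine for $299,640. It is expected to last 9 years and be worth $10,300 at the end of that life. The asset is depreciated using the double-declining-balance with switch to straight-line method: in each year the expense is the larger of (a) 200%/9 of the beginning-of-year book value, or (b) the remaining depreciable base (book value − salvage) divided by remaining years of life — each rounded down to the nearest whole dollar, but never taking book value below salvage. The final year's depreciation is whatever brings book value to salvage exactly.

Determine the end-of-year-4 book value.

$109,655

Depreciable base = $299,640 − $10,300 = $289,340.
Year 1: DB = ⌊$299,640 × 200%/9⌋ = $66,586; SL = ⌊$289,340/9⌋ = $32,148 → take DB $66,586. Book value $233,054.
Year 2: DB = ⌊$233,054 × 200%/9⌋ = $51,789; SL = ⌊$222,754/8⌋ = $27,844 → take DB $51,789. Book value $181,265.
Year 3: DB = ⌊$181,265 × 200%/9⌋ = $40,281; SL = ⌊$170,965/7⌋ = $24,423 → take DB $40,281. Book value $140,984.
Year 4: DB = ⌊$140,984 × 200%/9⌋ = $31,329; SL = ⌊$130,684/6⌋ = $21,780 → take DB $31,329. Book value $109,655.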